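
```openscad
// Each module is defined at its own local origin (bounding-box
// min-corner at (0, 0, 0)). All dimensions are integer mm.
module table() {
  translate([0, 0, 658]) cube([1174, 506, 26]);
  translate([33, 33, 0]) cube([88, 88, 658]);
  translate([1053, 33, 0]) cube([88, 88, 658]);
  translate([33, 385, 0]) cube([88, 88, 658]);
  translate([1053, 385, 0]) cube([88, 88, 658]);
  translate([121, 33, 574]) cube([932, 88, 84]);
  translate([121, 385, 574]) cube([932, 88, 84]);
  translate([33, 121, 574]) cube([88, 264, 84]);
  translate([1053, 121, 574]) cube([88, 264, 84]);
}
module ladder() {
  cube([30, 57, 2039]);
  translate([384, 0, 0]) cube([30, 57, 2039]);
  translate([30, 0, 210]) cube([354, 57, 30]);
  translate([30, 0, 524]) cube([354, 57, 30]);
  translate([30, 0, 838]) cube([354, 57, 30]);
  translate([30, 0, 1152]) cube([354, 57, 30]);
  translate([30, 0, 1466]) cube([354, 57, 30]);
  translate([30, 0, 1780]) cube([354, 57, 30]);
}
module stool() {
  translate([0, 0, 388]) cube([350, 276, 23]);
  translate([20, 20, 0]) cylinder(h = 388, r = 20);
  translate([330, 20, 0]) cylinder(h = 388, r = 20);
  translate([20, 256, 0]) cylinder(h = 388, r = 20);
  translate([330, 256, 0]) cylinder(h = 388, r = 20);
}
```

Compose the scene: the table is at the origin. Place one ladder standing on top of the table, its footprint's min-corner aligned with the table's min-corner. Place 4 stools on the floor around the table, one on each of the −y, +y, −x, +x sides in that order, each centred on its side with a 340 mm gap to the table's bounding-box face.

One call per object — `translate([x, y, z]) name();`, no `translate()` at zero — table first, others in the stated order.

table();
translate([0, 0, 684]) ladder();
translate([412, -616, 0]) stool();
translate([412, 846, 0]) stool();
translate([-690, 115, 0]) stool();
translate([1514, 115, 0]) stool();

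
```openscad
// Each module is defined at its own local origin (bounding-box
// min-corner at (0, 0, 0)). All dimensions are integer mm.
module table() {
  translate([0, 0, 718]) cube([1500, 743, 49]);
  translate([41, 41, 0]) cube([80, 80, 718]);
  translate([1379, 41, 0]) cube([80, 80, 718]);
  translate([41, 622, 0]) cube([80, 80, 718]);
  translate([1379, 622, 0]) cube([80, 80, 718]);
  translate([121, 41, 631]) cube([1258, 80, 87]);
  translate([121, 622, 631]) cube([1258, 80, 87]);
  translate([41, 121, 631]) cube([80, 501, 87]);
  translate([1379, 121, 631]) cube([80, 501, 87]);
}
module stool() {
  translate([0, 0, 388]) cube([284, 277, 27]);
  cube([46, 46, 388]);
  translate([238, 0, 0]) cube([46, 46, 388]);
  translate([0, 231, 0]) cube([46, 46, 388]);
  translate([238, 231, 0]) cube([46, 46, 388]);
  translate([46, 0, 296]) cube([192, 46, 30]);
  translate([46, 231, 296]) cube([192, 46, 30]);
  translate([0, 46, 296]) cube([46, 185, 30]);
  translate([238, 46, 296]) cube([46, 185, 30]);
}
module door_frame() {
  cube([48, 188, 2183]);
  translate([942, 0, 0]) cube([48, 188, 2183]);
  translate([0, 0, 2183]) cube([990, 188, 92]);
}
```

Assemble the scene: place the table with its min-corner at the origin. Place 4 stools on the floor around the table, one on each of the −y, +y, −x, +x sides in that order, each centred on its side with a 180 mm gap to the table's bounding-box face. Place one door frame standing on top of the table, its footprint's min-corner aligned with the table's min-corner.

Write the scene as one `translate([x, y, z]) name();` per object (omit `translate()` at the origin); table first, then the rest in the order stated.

table();
translate([608, -457, 0]) stool();
translate([608, 923, 0]) stool();
translate([-464, 233, 0]) stool();
translate([1680, 233, 0]) stool();
translate([0, 0, 767]) door_frame();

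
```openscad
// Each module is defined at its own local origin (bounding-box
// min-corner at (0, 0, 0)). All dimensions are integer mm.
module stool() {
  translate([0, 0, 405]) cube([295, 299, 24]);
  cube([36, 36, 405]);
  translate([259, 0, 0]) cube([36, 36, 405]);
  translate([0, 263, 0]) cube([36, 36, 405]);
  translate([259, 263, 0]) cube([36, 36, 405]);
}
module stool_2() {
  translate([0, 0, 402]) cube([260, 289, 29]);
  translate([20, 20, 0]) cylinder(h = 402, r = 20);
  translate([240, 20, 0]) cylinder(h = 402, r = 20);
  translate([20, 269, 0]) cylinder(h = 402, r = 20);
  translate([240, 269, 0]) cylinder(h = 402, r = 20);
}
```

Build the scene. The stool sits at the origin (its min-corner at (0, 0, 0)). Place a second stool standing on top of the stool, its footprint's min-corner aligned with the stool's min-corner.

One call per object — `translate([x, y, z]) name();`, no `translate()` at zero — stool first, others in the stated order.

stool();
translate([0, 0, 429]) stool_2();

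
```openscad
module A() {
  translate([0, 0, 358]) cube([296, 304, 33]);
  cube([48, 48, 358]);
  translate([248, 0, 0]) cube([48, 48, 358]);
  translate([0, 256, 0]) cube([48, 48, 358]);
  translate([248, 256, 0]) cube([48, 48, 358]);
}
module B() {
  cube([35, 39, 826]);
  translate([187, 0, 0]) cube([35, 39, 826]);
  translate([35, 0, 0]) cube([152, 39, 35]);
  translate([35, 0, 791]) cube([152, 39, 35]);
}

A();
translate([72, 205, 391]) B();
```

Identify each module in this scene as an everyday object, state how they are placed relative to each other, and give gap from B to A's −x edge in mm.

The picture frame's min-x is at 72; the stool's min-x is 0; gap = 72 mm.

A is a stool. B is a picture frame. The picture frame is on top of the stool. The gap from the picture frame to the stool's −x edge is 72 mm.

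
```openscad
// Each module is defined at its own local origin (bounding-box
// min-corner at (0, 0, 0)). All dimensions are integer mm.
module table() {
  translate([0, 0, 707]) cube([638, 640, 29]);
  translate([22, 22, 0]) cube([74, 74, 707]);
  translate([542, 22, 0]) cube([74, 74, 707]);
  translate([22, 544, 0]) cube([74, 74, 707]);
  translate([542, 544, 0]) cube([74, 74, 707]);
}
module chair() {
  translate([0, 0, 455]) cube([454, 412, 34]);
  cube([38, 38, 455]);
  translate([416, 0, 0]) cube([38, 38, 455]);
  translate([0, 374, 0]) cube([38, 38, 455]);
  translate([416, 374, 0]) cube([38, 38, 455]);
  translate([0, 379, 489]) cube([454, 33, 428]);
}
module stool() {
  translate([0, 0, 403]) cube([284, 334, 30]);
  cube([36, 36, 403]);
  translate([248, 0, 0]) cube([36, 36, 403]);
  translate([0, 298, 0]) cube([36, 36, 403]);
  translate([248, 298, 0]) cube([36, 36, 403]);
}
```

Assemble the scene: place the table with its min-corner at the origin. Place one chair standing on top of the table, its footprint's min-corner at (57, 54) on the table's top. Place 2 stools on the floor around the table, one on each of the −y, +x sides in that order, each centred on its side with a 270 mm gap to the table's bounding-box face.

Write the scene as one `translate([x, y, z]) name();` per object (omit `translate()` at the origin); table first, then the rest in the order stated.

table();
translate([57, 54, 736]) chair();
translate([177, -604, 0]) stool();
translate([908, 153, 0]) stool();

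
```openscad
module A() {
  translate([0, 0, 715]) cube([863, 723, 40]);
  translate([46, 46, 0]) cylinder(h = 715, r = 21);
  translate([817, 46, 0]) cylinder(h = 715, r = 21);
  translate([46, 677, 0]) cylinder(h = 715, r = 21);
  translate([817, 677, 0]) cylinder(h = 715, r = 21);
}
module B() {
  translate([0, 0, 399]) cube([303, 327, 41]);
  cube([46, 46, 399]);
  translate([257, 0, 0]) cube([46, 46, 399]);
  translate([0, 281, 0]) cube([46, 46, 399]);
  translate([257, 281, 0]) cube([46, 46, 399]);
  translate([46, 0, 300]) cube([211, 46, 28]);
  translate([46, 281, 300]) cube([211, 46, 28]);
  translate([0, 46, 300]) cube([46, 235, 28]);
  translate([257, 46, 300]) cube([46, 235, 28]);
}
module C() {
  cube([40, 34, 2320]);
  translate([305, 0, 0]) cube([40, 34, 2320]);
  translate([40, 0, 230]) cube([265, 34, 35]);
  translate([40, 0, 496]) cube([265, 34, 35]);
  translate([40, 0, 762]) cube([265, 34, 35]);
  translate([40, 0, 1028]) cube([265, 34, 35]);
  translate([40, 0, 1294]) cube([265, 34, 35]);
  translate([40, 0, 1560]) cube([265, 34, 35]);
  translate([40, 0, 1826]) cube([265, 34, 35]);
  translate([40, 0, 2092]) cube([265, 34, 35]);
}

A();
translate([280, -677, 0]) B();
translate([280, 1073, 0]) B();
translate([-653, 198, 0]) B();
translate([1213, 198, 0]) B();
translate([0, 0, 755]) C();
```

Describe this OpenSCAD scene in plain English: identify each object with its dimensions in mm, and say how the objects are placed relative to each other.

A is a table with a 863×723 mm rectangular top, 40 mm thick, top surface at z = 755 mm, supported by four round legs of 42 mm diameter, each leg's bounding box inset 25 mm from the nearest pair of top edges, running from the floor.

B is a four-legged stool. The seat is 303×327 mm, 41 mm thick, top at z = 440 mm. It stands on four square legs, each 46×46 mm in cross-section, from z = 0 to the seat underside, each flush with a corner of the seat. Four stretchers, 46 mm wide and 28 mm tall, connect adjacent legs with their undersides at z = 300 mm, each running between the inner faces of the legs it joins and aligned with the legs' outer faces on the other axis.

C is a wooden ladder with two side rails of 40×34 mm section and 2320 mm height, set 345 mm apart overall. Between them run 8 rectangular rungs (34 mm deep, 35 mm thick), front faces flush with the rails' −y face. The bottom of the first rung is 230 mm above the floor and each subsequent rung is 266 mm higher than the one below.

Four stools sit around the table at the −y, +y, −x, +x sides. The ladder is on top of the table.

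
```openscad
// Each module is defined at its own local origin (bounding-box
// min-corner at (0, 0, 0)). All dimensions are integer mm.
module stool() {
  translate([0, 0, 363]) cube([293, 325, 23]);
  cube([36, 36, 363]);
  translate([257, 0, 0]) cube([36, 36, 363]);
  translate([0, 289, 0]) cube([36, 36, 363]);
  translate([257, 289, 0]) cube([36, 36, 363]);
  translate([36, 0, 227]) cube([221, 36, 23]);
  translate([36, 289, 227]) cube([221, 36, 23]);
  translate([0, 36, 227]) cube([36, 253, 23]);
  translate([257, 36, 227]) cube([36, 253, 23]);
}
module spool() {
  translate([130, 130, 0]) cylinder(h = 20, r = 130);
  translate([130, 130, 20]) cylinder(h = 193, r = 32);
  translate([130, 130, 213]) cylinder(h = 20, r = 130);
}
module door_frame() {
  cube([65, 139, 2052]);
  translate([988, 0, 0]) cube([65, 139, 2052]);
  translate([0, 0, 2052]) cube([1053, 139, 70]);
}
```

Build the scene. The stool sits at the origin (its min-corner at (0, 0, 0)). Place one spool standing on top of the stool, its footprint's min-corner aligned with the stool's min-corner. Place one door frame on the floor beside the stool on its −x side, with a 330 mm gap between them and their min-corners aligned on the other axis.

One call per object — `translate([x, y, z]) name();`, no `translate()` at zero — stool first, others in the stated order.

stool();
translate([0, 0, 386]) spool();
translate([-1383, 0, 0]) door_frame();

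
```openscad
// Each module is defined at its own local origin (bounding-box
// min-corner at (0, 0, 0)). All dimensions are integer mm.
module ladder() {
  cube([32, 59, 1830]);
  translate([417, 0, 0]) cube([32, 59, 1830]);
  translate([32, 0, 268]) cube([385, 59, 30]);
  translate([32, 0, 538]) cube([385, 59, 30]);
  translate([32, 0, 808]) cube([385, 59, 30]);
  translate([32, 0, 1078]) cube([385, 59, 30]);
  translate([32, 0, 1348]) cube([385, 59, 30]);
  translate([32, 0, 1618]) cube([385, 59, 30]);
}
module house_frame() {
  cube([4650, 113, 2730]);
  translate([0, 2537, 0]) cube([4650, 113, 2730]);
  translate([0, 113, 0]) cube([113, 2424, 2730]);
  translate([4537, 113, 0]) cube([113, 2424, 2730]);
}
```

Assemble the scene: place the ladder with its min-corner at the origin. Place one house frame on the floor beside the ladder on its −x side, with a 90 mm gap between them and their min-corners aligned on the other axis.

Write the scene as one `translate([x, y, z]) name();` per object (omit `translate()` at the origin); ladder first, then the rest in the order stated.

ladder();
translate([-4740, 0, 0]) house_frame();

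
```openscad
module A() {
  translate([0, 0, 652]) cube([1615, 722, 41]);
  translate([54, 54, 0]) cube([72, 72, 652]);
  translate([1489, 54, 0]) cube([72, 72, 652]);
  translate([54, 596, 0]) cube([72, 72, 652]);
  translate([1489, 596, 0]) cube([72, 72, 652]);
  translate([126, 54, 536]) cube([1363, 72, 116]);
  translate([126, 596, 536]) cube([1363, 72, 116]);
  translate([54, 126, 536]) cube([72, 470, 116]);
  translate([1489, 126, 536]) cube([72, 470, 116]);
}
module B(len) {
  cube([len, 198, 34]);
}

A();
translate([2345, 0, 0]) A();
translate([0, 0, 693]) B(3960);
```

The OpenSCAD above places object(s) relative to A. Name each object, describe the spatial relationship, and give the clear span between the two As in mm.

Second table starts at x = 2345; first ends at x = 1615; clear span = 2345 − 1615 = 730 mm.

A is a table. B is a beam. A beam spans the tops of two tables. The clear span between the two tables is 730 mm.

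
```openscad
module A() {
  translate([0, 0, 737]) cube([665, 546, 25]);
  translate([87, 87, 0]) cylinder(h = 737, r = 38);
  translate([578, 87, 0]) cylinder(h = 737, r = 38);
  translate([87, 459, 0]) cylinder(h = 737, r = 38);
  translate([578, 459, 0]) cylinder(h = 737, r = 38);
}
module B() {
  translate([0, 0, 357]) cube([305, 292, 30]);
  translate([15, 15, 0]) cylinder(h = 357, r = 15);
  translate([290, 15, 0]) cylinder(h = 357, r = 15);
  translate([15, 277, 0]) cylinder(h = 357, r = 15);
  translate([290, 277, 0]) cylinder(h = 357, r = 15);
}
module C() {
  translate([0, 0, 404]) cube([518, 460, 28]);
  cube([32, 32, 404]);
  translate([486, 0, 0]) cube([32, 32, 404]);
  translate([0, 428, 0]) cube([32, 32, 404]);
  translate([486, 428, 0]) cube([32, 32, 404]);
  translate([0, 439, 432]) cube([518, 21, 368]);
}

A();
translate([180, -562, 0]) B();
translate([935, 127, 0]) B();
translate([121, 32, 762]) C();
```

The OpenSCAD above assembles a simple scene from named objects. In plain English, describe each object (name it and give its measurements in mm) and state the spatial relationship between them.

A is a table with a 665×546 mm rectangular top, 25 mm thick, top surface at z = 762 mm, supported by four round legs of 76 mm diameter, each leg's bounding box inset 49 mm from the nearest pair of top edges, running from the floor.

B is a four-legged stool. The seat is 305×292 mm, 30 mm thick, top at z = 387 mm. It stands on four round legs, each 30 mm in diameter, from z = 0 to the seat underside, each leg's axis is inset half a diameter from the nearest pair of seat edges (so the leg's bounding box is flush with the corner).

C is a chair: 518×460 mm seat, 28 mm thick, top at z = 432 mm, on four 32 mm square corner legs flush with the seat edges. A 21 mm thick backrest slab spans the full seat width, extending 368 mm above the seat top, its back face flush with the seat's +y edge.

Two stools sit around the table at the −y, +x sides. The chair is on top of the table.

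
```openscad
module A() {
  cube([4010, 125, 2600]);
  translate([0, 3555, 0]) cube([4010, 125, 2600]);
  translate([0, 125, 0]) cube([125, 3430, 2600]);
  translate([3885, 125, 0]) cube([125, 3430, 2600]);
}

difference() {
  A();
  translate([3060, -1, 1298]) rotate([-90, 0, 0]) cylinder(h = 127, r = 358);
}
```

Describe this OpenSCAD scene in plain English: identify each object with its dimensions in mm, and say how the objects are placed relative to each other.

A is a box-shaped house frame (walls only): outside footprint 4010×3680 mm, wall height 2600 mm, wall thickness 125 mm. The two y-facing walls run the full x-width; the two x-facing walls fit between the inner faces of the y-facing walls.

The house frame has a circular hole of radius 358 mm through its front wall, centred at (x = 3060, z = 1298).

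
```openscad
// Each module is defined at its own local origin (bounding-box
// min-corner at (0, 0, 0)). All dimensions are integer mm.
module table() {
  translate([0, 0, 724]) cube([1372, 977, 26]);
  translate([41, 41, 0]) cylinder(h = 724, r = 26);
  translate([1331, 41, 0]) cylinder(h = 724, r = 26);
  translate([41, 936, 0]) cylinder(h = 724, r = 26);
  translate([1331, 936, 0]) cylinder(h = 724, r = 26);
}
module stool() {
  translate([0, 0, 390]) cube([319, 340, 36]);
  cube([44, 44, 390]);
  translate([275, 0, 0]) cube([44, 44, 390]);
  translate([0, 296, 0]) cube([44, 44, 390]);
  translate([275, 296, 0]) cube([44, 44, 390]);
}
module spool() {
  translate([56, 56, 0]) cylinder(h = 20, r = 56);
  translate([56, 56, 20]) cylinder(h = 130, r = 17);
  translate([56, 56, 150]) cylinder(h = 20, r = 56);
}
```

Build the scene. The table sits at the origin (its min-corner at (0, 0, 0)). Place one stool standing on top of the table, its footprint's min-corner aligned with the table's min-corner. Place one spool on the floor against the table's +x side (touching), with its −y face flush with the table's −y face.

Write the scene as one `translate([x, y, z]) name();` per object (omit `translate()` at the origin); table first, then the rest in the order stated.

table();
translate([0, 0, 750]) stool();
translate([1372, 0, 0]) spool();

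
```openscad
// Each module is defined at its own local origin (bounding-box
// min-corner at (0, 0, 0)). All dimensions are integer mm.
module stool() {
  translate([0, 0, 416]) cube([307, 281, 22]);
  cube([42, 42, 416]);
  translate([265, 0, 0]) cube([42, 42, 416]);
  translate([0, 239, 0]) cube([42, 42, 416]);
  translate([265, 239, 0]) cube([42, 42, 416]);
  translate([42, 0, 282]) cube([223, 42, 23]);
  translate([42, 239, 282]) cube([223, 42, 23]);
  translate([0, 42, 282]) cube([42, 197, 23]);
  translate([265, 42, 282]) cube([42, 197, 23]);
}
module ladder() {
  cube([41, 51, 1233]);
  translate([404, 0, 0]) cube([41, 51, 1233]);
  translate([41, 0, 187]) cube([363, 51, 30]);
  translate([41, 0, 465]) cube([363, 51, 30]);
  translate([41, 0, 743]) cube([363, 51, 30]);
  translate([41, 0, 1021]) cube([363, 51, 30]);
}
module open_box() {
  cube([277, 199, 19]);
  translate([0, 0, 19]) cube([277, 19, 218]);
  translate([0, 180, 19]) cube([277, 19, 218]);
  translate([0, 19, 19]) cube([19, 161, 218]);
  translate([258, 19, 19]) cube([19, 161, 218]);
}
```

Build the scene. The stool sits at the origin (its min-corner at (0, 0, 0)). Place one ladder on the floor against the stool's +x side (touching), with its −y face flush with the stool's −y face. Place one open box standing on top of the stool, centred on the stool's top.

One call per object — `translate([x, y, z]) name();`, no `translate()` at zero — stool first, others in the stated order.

stool();
translate([307, 0, 0]) ladder();
translate([15, 41, 438]) open_box();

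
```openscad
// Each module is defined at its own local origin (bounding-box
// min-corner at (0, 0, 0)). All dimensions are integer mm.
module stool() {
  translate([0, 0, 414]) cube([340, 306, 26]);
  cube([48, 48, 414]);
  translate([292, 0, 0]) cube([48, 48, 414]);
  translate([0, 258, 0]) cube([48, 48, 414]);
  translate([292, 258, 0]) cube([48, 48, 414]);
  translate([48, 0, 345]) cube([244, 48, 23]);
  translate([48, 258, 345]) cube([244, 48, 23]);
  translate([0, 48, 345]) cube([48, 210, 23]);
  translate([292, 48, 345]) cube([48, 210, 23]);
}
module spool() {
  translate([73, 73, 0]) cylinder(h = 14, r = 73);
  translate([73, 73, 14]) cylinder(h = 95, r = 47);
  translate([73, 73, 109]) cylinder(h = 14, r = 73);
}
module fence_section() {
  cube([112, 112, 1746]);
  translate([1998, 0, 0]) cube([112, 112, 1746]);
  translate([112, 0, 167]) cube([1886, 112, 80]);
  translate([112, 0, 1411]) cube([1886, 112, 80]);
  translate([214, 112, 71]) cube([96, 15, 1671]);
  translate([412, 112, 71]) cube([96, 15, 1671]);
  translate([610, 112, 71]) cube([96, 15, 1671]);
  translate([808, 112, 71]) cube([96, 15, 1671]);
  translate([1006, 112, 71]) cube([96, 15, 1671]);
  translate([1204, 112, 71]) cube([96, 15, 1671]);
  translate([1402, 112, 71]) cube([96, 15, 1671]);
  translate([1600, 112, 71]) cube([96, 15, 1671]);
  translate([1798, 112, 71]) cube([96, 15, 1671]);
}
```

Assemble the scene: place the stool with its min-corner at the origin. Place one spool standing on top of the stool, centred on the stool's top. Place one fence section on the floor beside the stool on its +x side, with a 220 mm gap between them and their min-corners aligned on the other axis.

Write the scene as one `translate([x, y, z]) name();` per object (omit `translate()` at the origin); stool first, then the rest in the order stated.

stool();
translate([97, 80, 440]) spool();
translate([560, 0, 0]) fence_section();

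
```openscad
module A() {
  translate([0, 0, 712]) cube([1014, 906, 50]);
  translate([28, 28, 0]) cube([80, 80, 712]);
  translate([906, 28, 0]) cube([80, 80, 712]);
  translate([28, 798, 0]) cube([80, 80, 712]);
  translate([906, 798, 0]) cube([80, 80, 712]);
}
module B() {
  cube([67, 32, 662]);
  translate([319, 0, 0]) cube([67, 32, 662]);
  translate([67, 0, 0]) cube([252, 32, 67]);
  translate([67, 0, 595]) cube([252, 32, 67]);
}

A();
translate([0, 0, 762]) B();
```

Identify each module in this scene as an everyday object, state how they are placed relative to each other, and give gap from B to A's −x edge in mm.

A is a table. B is a picture frame. The picture frame is on top of the table. The gap from the picture frame to the table's −x edge is 0 mm.

The picture frame's min-x is at 0; the table's min-x is 0; gap = 0 mm.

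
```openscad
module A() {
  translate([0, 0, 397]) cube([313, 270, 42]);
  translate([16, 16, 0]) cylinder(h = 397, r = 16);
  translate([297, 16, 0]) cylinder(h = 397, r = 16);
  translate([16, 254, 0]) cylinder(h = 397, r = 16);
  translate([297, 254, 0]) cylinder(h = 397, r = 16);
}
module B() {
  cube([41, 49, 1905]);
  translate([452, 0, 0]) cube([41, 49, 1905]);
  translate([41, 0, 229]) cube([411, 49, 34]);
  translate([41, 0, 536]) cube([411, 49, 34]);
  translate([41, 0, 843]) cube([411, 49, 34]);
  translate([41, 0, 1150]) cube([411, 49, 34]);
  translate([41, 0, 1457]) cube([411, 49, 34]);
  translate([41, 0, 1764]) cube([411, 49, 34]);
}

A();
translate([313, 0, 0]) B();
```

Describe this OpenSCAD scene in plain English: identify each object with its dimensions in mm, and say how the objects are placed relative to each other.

A is a simple wooden stool: a rectangular seat 313 mm (x) by 270 mm (y), 42 mm thick, top face at z = 439 mm, on four round legs, each 32 mm in diameter. The legs rest on z = 0, each leg's axis is inset half a diameter from the nearest pair of seat edges (so the leg's bounding box is flush with the corner).

B is a straight ladder. Two 41×49 mm vertical rails, 1905 mm tall, stand 493 mm apart (outside-to-outside) with their front faces coplanar on the −y side. 6 rungs, each 49 mm deep and 34 mm tall, span between the inner faces of the rails, front faces flush with the rails. The lowest rung's underside is at z = 229 mm and rungs are spaced 307 mm apart (underside to underside).

The ladder is against the stool's +x side, with their −y faces flush.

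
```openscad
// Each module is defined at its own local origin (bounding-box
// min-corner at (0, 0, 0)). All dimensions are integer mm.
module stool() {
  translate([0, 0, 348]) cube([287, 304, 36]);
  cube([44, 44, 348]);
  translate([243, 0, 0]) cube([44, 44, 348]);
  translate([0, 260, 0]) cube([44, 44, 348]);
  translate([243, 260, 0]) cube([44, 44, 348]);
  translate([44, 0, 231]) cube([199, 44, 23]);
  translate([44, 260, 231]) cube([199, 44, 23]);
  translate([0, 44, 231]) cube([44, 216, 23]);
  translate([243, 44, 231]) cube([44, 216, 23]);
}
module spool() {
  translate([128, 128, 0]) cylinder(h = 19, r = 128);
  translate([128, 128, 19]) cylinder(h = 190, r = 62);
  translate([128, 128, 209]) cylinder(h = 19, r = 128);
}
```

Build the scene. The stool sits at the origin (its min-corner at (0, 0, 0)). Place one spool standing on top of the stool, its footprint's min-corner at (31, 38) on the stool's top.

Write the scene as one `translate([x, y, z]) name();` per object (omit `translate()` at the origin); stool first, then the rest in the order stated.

stool();
translate([31, 38, 384]) spool();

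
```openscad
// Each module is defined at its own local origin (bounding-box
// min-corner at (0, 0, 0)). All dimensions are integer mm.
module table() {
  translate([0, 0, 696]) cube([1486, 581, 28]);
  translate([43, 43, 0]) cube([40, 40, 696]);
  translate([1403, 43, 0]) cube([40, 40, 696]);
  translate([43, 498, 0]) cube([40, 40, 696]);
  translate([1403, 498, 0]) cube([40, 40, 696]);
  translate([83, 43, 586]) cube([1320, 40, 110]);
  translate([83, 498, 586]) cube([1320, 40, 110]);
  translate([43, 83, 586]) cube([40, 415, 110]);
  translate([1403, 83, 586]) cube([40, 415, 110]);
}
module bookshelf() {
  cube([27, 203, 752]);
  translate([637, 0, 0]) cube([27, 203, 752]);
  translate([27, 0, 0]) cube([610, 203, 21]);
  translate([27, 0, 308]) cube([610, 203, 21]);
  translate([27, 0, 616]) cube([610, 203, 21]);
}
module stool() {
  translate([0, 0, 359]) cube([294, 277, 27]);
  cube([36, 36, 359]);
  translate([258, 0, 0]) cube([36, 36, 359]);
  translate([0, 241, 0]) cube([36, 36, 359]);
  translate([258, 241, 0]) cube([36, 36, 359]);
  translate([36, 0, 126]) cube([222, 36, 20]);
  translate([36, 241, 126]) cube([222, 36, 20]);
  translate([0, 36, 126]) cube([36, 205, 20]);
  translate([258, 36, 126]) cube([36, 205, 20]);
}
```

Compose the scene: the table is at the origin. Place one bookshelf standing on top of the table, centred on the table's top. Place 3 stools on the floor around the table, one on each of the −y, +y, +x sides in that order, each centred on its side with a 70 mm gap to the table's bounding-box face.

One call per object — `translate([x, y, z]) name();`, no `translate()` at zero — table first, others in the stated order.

table();
translate([411, 189, 724]) bookshelf();
translate([596, -347, 0]) stool();
translate([596, 651, 0]) stool();
translate([1556, 152, 0]) stool();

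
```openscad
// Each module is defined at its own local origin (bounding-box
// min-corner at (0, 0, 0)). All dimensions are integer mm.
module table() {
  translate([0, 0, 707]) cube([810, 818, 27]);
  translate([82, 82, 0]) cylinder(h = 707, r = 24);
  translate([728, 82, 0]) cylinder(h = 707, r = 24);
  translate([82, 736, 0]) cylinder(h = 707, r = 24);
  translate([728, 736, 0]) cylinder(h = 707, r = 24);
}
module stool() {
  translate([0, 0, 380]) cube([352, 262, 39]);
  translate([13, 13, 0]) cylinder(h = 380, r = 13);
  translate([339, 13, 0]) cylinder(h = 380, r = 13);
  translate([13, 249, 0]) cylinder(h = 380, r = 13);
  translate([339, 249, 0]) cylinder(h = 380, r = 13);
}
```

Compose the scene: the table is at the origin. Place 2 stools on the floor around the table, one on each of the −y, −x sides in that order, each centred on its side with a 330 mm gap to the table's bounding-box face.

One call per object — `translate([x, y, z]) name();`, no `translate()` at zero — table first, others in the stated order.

table();
translate([229, -592, 0]) stool();
translate([-682, 278, 0]) stool();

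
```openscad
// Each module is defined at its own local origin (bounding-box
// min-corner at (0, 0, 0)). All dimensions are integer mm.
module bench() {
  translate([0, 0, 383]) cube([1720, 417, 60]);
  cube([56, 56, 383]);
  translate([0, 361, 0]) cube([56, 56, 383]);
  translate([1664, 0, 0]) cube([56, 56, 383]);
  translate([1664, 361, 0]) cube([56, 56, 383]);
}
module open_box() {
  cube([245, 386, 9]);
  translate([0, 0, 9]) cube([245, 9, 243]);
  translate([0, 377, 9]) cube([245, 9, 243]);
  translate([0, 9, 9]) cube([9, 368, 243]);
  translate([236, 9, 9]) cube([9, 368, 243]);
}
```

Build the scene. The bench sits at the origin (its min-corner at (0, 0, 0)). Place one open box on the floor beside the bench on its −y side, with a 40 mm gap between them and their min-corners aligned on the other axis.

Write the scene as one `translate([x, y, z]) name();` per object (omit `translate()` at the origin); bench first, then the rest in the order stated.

bench();
translate([0, -426, 0]) open_box();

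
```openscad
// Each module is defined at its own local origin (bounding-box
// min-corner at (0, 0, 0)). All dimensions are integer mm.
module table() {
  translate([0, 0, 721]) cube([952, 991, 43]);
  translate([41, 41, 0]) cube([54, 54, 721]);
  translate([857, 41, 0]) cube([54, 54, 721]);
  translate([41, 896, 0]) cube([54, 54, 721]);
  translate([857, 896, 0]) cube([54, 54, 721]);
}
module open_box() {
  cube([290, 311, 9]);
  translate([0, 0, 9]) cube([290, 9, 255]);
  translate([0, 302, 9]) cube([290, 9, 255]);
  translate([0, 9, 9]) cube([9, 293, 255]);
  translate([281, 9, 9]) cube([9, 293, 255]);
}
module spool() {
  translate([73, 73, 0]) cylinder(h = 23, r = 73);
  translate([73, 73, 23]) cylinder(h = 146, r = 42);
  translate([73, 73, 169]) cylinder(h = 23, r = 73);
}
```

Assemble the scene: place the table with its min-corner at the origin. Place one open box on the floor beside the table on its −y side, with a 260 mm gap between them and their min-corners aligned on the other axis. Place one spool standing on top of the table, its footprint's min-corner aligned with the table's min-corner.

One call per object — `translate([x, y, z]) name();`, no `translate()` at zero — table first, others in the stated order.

table();
translate([0, -571, 0]) open_box();
translate([0, 0, 764]) spool();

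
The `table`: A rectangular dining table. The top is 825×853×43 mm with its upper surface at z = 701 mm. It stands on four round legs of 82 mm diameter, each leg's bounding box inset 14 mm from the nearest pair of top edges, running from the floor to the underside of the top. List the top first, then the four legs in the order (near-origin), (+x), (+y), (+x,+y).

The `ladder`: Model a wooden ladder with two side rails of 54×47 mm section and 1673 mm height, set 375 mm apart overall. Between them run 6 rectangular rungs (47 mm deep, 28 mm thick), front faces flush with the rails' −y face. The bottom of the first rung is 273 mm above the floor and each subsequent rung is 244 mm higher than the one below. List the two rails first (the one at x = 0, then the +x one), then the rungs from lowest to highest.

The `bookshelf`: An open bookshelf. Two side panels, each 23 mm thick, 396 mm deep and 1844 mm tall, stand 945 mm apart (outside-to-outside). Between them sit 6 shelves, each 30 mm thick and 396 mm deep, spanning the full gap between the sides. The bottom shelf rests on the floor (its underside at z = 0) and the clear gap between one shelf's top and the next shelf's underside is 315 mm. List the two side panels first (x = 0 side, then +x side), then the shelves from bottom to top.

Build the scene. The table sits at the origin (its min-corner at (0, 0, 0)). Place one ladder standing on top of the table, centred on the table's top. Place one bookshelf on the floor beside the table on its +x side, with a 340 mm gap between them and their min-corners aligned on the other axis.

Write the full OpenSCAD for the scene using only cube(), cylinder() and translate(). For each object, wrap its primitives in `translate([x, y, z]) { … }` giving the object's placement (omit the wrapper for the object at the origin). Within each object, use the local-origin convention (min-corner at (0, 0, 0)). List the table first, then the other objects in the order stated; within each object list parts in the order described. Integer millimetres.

translate([0, 0, 658]) cube([825, 853, 43]);
translate([55, 55, 0]) cylinder(h = 658, r = 41);
translate([770, 55, 0]) cylinder(h = 658, r = 41);
translate([55, 798, 0]) cylinder(h = 658, r = 41);
translate([770, 798, 0]) cylinder(h = 658, r = 41);
translate([225, 403, 701]) {
  cube([54, 47, 1673]);
  translate([321, 0, 0]) cube([54, 47, 1673]);
  translate([54, 0, 273]) cube([267, 47, 28]);
  translate([54, 0, 517]) cube([267, 47, 28]);
  translate([54, 0, 761]) cube([267, 47, 28]);
  translate([54, 0, 1005]) cube([267, 47, 28]);
  translate([54, 0, 1249]) cube([267, 47, 28]);
  translate([54, 0, 1493]) cube([267, 47, 28]);
}
translate([1165, 0, 0]) {
  cube([23, 396, 1844]);
  translate([922, 0, 0]) cube([23, 396, 1844]);
  translate([23, 0, 0]) cube([899, 396, 30]);
  translate([23, 0, 345]) cube([899, 396, 30]);
  translate([23, 0, 690]) cube([899, 396, 30]);
  translate([23, 0, 1035]) cube([899, 396, 30]);
  translate([23, 0, 1380]) cube([899, 396, 30]);
  translate([23, 0, 1725]) cube([899, 396, 30]);
}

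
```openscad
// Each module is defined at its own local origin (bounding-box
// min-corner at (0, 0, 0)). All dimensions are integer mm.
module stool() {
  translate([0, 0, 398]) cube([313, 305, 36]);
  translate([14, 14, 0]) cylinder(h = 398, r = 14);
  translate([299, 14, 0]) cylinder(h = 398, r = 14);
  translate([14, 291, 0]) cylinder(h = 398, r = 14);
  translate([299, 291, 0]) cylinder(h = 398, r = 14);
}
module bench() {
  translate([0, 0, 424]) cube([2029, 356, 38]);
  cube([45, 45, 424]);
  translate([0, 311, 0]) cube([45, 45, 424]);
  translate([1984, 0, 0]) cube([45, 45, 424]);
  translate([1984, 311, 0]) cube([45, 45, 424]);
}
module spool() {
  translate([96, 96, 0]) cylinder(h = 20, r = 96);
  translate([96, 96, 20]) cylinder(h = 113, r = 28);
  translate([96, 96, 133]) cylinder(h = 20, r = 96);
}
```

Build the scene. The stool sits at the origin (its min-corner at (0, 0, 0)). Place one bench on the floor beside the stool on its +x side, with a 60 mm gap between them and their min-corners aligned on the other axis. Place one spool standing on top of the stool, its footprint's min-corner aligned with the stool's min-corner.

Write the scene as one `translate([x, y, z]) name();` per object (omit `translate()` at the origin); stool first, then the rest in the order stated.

stool();
translate([373, 0, 0]) bench();
translate([0, 0, 434]) spool();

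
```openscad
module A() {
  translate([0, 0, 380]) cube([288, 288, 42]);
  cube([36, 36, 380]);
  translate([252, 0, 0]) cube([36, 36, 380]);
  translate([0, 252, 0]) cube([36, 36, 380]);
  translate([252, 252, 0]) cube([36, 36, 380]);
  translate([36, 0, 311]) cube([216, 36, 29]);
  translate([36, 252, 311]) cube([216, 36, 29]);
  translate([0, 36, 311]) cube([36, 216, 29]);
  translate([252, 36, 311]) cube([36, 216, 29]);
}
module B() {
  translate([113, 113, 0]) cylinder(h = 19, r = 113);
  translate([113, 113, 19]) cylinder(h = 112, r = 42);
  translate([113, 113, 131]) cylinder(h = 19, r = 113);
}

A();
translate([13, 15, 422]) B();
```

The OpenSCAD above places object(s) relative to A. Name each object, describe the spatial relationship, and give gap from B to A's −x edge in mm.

A is a stool. B is a spool. The spool is on top of the stool. The gap from the spool to the stool's −x edge is 13 mm.

The spool's min-x is at 13; the stool's min-x is 0; gap = 13 mm.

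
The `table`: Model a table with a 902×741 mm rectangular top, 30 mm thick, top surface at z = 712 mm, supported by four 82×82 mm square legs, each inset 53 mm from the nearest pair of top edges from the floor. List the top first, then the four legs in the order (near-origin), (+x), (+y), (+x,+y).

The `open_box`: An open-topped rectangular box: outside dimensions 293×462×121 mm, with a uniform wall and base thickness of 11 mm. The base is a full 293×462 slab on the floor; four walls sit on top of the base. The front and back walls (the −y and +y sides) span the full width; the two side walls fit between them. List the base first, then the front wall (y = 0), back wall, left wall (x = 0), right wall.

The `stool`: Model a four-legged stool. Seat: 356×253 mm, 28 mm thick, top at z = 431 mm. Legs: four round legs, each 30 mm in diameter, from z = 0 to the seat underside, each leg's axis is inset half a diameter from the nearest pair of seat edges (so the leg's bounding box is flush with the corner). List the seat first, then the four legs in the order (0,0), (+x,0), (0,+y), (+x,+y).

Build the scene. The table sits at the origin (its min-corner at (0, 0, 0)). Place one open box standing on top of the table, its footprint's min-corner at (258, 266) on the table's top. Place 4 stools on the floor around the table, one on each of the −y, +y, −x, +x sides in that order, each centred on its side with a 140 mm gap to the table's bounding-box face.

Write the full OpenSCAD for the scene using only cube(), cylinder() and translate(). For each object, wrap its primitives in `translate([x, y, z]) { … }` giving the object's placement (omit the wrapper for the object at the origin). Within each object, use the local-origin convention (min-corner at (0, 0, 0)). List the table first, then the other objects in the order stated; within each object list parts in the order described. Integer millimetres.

translate([0, 0, 682]) cube([902, 741, 30]);
translate([53, 53, 0]) cube([82, 82, 682]);
translate([767, 53, 0]) cube([82, 82, 682]);
translate([53, 606, 0]) cube([82, 82, 682]);
translate([767, 606, 0]) cube([82, 82, 682]);
translate([258, 266, 712]) {
  cube([293, 462, 11]);
  translate([0, 0, 11]) cube([293, 11, 110]);
  translate([0, 451, 11]) cube([293, 11, 110]);
  translate([0, 11, 11]) cube([11, 440, 110]);
  translate([282, 11, 11]) cube([11, 440, 110]);
}
translate([273, -393, 0]) {
  translate([0, 0, 403]) cube([356, 253, 28]);
  translate([15, 15, 0]) cylinder(h = 403, r = 15);
  translate([341, 15, 0]) cylinder(h = 403, r = 15);
  translate([15, 238, 0]) cylinder(h = 403, r = 15);
  translate([341, 238, 0]) cylinder(h = 403, r = 15);
}
translate([273, 881, 0]) {
  translate([0, 0, 403]) cube([356, 253, 28]);
  translate([15, 15, 0]) cylinder(h = 403, r = 15);
  translate([341, 15, 0]) cylinder(h = 403, r = 15);
  translate([15, 238, 0]) cylinder(h = 403, r = 15);
  translate([341, 238, 0]) cylinder(h = 403, r = 15);
}
translate([-496, 244, 0]) {
  translate([0, 0, 403]) cube([356, 253, 28]);
  translate([15, 15, 0]) cylinder(h = 403, r = 15);
  translate([341, 15, 0]) cylinder(h = 403, r = 15);
  translate([15, 238, 0]) cylinder(h = 403, r = 15);
  translate([341, 238, 0]) cylinder(h = 403, r = 15);
}
translate([1042, 244, 0]) {
  translate([0, 0, 403]) cube([356, 253, 28]);
  translate([15, 15, 0]) cylinder(h = 403, r = 15);
  translate([341, 15, 0]) cylinder(h = 403, r = 15);
  translate([15, 238, 0]) cylinder(h = 403, r = 15);
  translate([341, 238, 0]) cylinder(h = 403, r = 15);
}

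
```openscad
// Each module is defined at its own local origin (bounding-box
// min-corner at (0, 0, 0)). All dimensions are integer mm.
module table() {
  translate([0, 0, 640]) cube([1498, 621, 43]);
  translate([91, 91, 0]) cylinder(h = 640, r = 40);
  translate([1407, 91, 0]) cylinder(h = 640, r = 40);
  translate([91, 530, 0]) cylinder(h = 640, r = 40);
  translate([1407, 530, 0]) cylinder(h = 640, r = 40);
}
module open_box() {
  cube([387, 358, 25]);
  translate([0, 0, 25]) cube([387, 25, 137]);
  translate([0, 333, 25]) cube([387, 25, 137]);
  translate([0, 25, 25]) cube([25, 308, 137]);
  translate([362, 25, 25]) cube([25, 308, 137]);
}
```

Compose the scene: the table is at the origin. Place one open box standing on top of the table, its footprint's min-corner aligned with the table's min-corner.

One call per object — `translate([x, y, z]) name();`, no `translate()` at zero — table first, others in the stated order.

table();
translate([0, 0, 683]) open_box();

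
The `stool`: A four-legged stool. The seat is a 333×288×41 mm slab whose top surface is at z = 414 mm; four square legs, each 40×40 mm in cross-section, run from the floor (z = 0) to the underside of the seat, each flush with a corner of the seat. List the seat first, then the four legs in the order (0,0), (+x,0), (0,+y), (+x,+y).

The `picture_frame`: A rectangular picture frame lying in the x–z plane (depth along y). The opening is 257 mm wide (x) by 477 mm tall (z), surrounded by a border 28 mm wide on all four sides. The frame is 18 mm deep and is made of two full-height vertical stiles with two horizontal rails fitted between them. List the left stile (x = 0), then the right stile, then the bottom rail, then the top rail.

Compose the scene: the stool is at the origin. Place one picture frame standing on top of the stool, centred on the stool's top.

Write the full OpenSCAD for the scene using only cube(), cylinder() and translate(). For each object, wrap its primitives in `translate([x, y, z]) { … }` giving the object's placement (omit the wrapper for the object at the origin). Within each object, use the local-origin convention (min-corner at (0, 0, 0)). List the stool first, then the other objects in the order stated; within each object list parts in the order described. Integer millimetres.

translate([0, 0, 373]) cube([333, 288, 41]);
cube([40, 40, 373]);
translate([293, 0, 0]) cube([40, 40, 373]);
translate([0, 248, 0]) cube([40, 40, 373]);
translate([293, 248, 0]) cube([40, 40, 373]);
translate([10, 135, 414]) {
  cube([28, 18, 533]);
  translate([285, 0, 0]) cube([28, 18, 533]);
  translate([28, 0, 0]) cube([257, 18, 28]);
  translate([28, 0, 505]) cube([257, 18, 28]);
}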